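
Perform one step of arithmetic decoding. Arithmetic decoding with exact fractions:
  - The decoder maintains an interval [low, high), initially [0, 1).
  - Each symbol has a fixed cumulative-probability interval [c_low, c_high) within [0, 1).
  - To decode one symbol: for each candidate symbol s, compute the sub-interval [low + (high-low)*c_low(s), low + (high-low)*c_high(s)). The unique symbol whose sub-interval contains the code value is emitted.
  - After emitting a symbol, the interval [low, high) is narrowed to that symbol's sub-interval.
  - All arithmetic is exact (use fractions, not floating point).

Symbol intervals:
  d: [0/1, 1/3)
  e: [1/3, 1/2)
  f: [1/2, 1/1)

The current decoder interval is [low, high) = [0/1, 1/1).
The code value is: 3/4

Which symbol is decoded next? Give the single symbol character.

Answer: f

Derivation:
Interval width = high − low = 1/1 − 0/1 = 1/1
Scaled code = (code − low) / width = (3/4 − 0/1) / 1/1 = 3/4
  d: [0/1, 1/3) 
  e: [1/3, 1/2) 
  f: [1/2, 1/1) ← scaled code falls here ✓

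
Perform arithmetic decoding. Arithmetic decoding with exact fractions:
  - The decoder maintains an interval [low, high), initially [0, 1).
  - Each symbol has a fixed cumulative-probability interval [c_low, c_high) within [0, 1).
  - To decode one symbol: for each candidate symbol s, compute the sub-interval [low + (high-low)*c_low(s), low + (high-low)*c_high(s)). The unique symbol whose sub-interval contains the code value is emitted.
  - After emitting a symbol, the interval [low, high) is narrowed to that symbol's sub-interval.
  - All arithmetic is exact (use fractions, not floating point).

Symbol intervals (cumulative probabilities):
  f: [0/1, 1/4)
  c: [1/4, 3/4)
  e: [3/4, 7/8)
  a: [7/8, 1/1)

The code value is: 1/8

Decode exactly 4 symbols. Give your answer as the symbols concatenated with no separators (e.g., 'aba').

Step 1: interval [0/1, 1/1), width = 1/1 - 0/1 = 1/1
  'f': [0/1 + 1/1*0/1, 0/1 + 1/1*1/4) = [0/1, 1/4) <- contains code 1/8
  'c': [0/1 + 1/1*1/4, 0/1 + 1/1*3/4) = [1/4, 3/4)
  'e': [0/1 + 1/1*3/4, 0/1 + 1/1*7/8) = [3/4, 7/8)
  'a': [0/1 + 1/1*7/8, 0/1 + 1/1*1/1) = [7/8, 1/1)
  emit 'f', narrow to [0/1, 1/4)
Step 2: interval [0/1, 1/4), width = 1/4 - 0/1 = 1/4
  'f': [0/1 + 1/4*0/1, 0/1 + 1/4*1/4) = [0/1, 1/16)
  'c': [0/1 + 1/4*1/4, 0/1 + 1/4*3/4) = [1/16, 3/16) <- contains code 1/8
  'e': [0/1 + 1/4*3/4, 0/1 + 1/4*7/8) = [3/16, 7/32)
  'a': [0/1 + 1/4*7/8, 0/1 + 1/4*1/1) = [7/32, 1/4)
  emit 'c', narrow to [1/16, 3/16)
Step 3: interval [1/16, 3/16), width = 3/16 - 1/16 = 1/8
  'f': [1/16 + 1/8*0/1, 1/16 + 1/8*1/4) = [1/16, 3/32)
  'c': [1/16 + 1/8*1/4, 1/16 + 1/8*3/4) = [3/32, 5/32) <- contains code 1/8
  'e': [1/16 + 1/8*3/4, 1/16 + 1/8*7/8) = [5/32, 11/64)
  'a': [1/16 + 1/8*7/8, 1/16 + 1/8*1/1) = [11/64, 3/16)
  emit 'c', narrow to [3/32, 5/32)
Step 4: interval [3/32, 5/32), width = 5/32 - 3/32 = 1/16
  'f': [3/32 + 1/16*0/1, 3/32 + 1/16*1/4) = [3/32, 7/64)
  'c': [3/32 + 1/16*1/4, 3/32 + 1/16*3/4) = [7/64, 9/64) <- contains code 1/8
  'e': [3/32 + 1/16*3/4, 3/32 + 1/16*7/8) = [9/64, 19/128)
  'a': [3/32 + 1/16*7/8, 3/32 + 1/16*1/1) = [19/128, 5/32)
  emit 'c', narrow to [7/64, 9/64)

Answer: fccc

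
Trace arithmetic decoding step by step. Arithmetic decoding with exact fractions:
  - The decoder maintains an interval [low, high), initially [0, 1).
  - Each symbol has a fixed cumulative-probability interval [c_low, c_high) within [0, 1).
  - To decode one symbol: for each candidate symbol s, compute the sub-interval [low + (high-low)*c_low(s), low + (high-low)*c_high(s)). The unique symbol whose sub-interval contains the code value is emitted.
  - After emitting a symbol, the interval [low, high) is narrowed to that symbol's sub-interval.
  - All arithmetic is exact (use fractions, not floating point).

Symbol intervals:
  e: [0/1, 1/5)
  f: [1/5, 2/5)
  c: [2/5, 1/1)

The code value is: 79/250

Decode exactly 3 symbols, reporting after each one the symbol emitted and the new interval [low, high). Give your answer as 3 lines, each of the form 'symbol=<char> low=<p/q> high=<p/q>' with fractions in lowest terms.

Step 1: interval [0/1, 1/1), width = 1/1 - 0/1 = 1/1
  'e': [0/1 + 1/1*0/1, 0/1 + 1/1*1/5) = [0/1, 1/5)
  'f': [0/1 + 1/1*1/5, 0/1 + 1/1*2/5) = [1/5, 2/5) <- contains code 79/250
  'c': [0/1 + 1/1*2/5, 0/1 + 1/1*1/1) = [2/5, 1/1)
  emit 'f', narrow to [1/5, 2/5)
Step 2: interval [1/5, 2/5), width = 2/5 - 1/5 = 1/5
  'e': [1/5 + 1/5*0/1, 1/5 + 1/5*1/5) = [1/5, 6/25)
  'f': [1/5 + 1/5*1/5, 1/5 + 1/5*2/5) = [6/25, 7/25)
  'c': [1/5 + 1/5*2/5, 1/5 + 1/5*1/1) = [7/25, 2/5) <- contains code 79/250
  emit 'c', narrow to [7/25, 2/5)
Step 3: interval [7/25, 2/5), width = 2/5 - 7/25 = 3/25
  'e': [7/25 + 3/25*0/1, 7/25 + 3/25*1/5) = [7/25, 38/125)
  'f': [7/25 + 3/25*1/5, 7/25 + 3/25*2/5) = [38/125, 41/125) <- contains code 79/250
  'c': [7/25 + 3/25*2/5, 7/25 + 3/25*1/1) = [41/125, 2/5)
  emit 'f', narrow to [38/125, 41/125)

Answer: symbol=f low=1/5 high=2/5
symbol=c low=7/25 high=2/5
symbol=f low=38/125 high=41/125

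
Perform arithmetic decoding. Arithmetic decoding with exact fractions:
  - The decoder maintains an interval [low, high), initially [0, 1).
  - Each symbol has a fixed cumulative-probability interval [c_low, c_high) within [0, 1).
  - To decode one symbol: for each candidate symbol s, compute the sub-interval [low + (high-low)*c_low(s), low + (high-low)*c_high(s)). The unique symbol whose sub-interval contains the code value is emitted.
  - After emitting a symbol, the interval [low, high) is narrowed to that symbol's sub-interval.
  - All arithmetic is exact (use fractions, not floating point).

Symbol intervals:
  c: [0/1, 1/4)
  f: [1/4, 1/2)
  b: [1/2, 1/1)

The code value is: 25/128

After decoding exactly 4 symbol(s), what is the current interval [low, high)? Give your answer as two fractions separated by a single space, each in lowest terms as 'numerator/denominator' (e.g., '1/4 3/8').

Answer: 3/16 13/64

Derivation:
Step 1: interval [0/1, 1/1), width = 1/1 - 0/1 = 1/1
  'c': [0/1 + 1/1*0/1, 0/1 + 1/1*1/4) = [0/1, 1/4) <- contains code 25/128
  'f': [0/1 + 1/1*1/4, 0/1 + 1/1*1/2) = [1/4, 1/2)
  'b': [0/1 + 1/1*1/2, 0/1 + 1/1*1/1) = [1/2, 1/1)
  emit 'c', narrow to [0/1, 1/4)
Step 2: interval [0/1, 1/4), width = 1/4 - 0/1 = 1/4
  'c': [0/1 + 1/4*0/1, 0/1 + 1/4*1/4) = [0/1, 1/16)
  'f': [0/1 + 1/4*1/4, 0/1 + 1/4*1/2) = [1/16, 1/8)
  'b': [0/1 + 1/4*1/2, 0/1 + 1/4*1/1) = [1/8, 1/4) <- contains code 25/128
  emit 'b', narrow to [1/8, 1/4)
Step 3: interval [1/8, 1/4), width = 1/4 - 1/8 = 1/8
  'c': [1/8 + 1/8*0/1, 1/8 + 1/8*1/4) = [1/8, 5/32)
  'f': [1/8 + 1/8*1/4, 1/8 + 1/8*1/2) = [5/32, 3/16)
  'b': [1/8 + 1/8*1/2, 1/8 + 1/8*1/1) = [3/16, 1/4) <- contains code 25/128
  emit 'b', narrow to [3/16, 1/4)
Step 4: interval [3/16, 1/4), width = 1/4 - 3/16 = 1/16
  'c': [3/16 + 1/16*0/1, 3/16 + 1/16*1/4) = [3/16, 13/64) <- contains code 25/128
  'f': [3/16 + 1/16*1/4, 3/16 + 1/16*1/2) = [13/64, 7/32)
  'b': [3/16 + 1/16*1/2, 3/16 + 1/16*1/1) = [7/32, 1/4)
  emit 'c', narrow to [3/16, 13/64)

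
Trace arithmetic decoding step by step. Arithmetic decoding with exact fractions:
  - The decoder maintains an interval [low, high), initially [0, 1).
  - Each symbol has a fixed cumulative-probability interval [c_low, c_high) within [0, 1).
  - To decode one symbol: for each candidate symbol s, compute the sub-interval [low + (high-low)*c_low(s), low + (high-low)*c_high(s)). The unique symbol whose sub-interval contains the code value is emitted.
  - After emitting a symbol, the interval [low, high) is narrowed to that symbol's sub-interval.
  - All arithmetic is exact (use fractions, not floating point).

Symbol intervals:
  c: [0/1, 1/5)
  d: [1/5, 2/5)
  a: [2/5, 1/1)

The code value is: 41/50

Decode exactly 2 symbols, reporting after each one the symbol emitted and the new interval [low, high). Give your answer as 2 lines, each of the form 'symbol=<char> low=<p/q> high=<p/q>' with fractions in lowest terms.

Answer: symbol=a low=2/5 high=1/1
symbol=a low=16/25 high=1/1

Derivation:
Step 1: interval [0/1, 1/1), width = 1/1 - 0/1 = 1/1
  'c': [0/1 + 1/1*0/1, 0/1 + 1/1*1/5) = [0/1, 1/5)
  'd': [0/1 + 1/1*1/5, 0/1 + 1/1*2/5) = [1/5, 2/5)
  'a': [0/1 + 1/1*2/5, 0/1 + 1/1*1/1) = [2/5, 1/1) <- contains code 41/50
  emit 'a', narrow to [2/5, 1/1)
Step 2: interval [2/5, 1/1), width = 1/1 - 2/5 = 3/5
  'c': [2/5 + 3/5*0/1, 2/5 + 3/5*1/5) = [2/5, 13/25)
  'd': [2/5 + 3/5*1/5, 2/5 + 3/5*2/5) = [13/25, 16/25)
  'a': [2/5 + 3/5*2/5, 2/5 + 3/5*1/1) = [16/25, 1/1) <- contains code 41/50
  emit 'a', narrow to [16/25, 1/1)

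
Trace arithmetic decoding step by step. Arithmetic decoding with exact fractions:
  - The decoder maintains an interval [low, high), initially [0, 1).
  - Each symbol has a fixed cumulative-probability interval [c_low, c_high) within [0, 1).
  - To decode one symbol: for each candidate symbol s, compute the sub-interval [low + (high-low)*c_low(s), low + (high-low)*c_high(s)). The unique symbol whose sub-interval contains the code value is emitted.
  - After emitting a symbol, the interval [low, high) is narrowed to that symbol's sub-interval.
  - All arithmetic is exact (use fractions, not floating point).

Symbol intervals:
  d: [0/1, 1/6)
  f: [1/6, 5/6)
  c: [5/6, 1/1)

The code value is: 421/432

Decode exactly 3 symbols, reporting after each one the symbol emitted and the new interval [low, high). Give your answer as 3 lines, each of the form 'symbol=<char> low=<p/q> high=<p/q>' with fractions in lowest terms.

Answer: symbol=c low=5/6 high=1/1
symbol=c low=35/36 high=1/1
symbol=d low=35/36 high=211/216

Derivation:
Step 1: interval [0/1, 1/1), width = 1/1 - 0/1 = 1/1
  'd': [0/1 + 1/1*0/1, 0/1 + 1/1*1/6) = [0/1, 1/6)
  'f': [0/1 + 1/1*1/6, 0/1 + 1/1*5/6) = [1/6, 5/6)
  'c': [0/1 + 1/1*5/6, 0/1 + 1/1*1/1) = [5/6, 1/1) <- contains code 421/432
  emit 'c', narrow to [5/6, 1/1)
Step 2: interval [5/6, 1/1), width = 1/1 - 5/6 = 1/6
  'd': [5/6 + 1/6*0/1, 5/6 + 1/6*1/6) = [5/6, 31/36)
  'f': [5/6 + 1/6*1/6, 5/6 + 1/6*5/6) = [31/36, 35/36)
  'c': [5/6 + 1/6*5/6, 5/6 + 1/6*1/1) = [35/36, 1/1) <- contains code 421/432
  emit 'c', narrow to [35/36, 1/1)
Step 3: interval [35/36, 1/1), width = 1/1 - 35/36 = 1/36
  'd': [35/36 + 1/36*0/1, 35/36 + 1/36*1/6) = [35/36, 211/216) <- contains code 421/432
  'f': [35/36 + 1/36*1/6, 35/36 + 1/36*5/6) = [211/216, 215/216)
  'c': [35/36 + 1/36*5/6, 35/36 + 1/36*1/1) = [215/216, 1/1)
  emit 'd', narrow to [35/36, 211/216)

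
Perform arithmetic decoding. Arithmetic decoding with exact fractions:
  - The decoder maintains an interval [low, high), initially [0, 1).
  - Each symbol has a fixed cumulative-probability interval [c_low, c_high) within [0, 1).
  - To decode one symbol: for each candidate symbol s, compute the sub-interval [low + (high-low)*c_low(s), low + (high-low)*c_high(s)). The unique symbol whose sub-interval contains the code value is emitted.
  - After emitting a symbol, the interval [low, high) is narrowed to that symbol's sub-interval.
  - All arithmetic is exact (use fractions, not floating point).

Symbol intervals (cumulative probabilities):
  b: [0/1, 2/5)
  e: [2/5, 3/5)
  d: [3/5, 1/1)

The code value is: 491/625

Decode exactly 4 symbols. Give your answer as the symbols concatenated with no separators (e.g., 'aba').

Step 1: interval [0/1, 1/1), width = 1/1 - 0/1 = 1/1
  'b': [0/1 + 1/1*0/1, 0/1 + 1/1*2/5) = [0/1, 2/5)
  'e': [0/1 + 1/1*2/5, 0/1 + 1/1*3/5) = [2/5, 3/5)
  'd': [0/1 + 1/1*3/5, 0/1 + 1/1*1/1) = [3/5, 1/1) <- contains code 491/625
  emit 'd', narrow to [3/5, 1/1)
Step 2: interval [3/5, 1/1), width = 1/1 - 3/5 = 2/5
  'b': [3/5 + 2/5*0/1, 3/5 + 2/5*2/5) = [3/5, 19/25)
  'e': [3/5 + 2/5*2/5, 3/5 + 2/5*3/5) = [19/25, 21/25) <- contains code 491/625
  'd': [3/5 + 2/5*3/5, 3/5 + 2/5*1/1) = [21/25, 1/1)
  emit 'e', narrow to [19/25, 21/25)
Step 3: interval [19/25, 21/25), width = 21/25 - 19/25 = 2/25
  'b': [19/25 + 2/25*0/1, 19/25 + 2/25*2/5) = [19/25, 99/125) <- contains code 491/625
  'e': [19/25 + 2/25*2/5, 19/25 + 2/25*3/5) = [99/125, 101/125)
  'd': [19/25 + 2/25*3/5, 19/25 + 2/25*1/1) = [101/125, 21/25)
  emit 'b', narrow to [19/25, 99/125)
Step 4: interval [19/25, 99/125), width = 99/125 - 19/25 = 4/125
  'b': [19/25 + 4/125*0/1, 19/25 + 4/125*2/5) = [19/25, 483/625)
  'e': [19/25 + 4/125*2/5, 19/25 + 4/125*3/5) = [483/625, 487/625)
  'd': [19/25 + 4/125*3/5, 19/25 + 4/125*1/1) = [487/625, 99/125) <- contains code 491/625
  emit 'd', narrow to [487/625, 99/125)

Answer: debd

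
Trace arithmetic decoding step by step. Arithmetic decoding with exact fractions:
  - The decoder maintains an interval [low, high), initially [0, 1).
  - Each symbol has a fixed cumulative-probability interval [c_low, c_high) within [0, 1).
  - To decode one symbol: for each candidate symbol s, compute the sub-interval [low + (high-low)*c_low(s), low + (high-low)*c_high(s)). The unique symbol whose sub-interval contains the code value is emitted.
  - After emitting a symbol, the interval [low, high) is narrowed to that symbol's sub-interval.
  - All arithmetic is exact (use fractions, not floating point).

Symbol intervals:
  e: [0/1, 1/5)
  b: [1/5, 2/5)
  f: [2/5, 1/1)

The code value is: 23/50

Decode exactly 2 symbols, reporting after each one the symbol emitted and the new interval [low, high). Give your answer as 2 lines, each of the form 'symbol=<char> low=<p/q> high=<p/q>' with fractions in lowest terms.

Step 1: interval [0/1, 1/1), width = 1/1 - 0/1 = 1/1
  'e': [0/1 + 1/1*0/1, 0/1 + 1/1*1/5) = [0/1, 1/5)
  'b': [0/1 + 1/1*1/5, 0/1 + 1/1*2/5) = [1/5, 2/5)
  'f': [0/1 + 1/1*2/5, 0/1 + 1/1*1/1) = [2/5, 1/1) <- contains code 23/50
  emit 'f', narrow to [2/5, 1/1)
Step 2: interval [2/5, 1/1), width = 1/1 - 2/5 = 3/5
  'e': [2/5 + 3/5*0/1, 2/5 + 3/5*1/5) = [2/5, 13/25) <- contains code 23/50
  'b': [2/5 + 3/5*1/5, 2/5 + 3/5*2/5) = [13/25, 16/25)
  'f': [2/5 + 3/5*2/5, 2/5 + 3/5*1/1) = [16/25, 1/1)
  emit 'e', narrow to [2/5, 13/25)

Answer: symbol=f low=2/5 high=1/1
symbol=e low=2/5 high=13/25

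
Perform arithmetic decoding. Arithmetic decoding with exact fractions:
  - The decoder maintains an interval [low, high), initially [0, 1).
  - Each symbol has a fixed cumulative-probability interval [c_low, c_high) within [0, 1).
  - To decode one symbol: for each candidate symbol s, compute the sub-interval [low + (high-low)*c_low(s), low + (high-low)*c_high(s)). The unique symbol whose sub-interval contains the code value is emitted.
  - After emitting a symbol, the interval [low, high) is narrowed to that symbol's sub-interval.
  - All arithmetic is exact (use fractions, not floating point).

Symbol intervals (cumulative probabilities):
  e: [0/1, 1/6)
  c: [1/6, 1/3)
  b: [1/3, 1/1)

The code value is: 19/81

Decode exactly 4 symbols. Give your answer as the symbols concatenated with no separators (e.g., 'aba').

Answer: cbeb

Derivation:
Step 1: interval [0/1, 1/1), width = 1/1 - 0/1 = 1/1
  'e': [0/1 + 1/1*0/1, 0/1 + 1/1*1/6) = [0/1, 1/6)
  'c': [0/1 + 1/1*1/6, 0/1 + 1/1*1/3) = [1/6, 1/3) <- contains code 19/81
  'b': [0/1 + 1/1*1/3, 0/1 + 1/1*1/1) = [1/3, 1/1)
  emit 'c', narrow to [1/6, 1/3)
Step 2: interval [1/6, 1/3), width = 1/3 - 1/6 = 1/6
  'e': [1/6 + 1/6*0/1, 1/6 + 1/6*1/6) = [1/6, 7/36)
  'c': [1/6 + 1/6*1/6, 1/6 + 1/6*1/3) = [7/36, 2/9)
  'b': [1/6 + 1/6*1/3, 1/6 + 1/6*1/1) = [2/9, 1/3) <- contains code 19/81
  emit 'b', narrow to [2/9, 1/3)
Step 3: interval [2/9, 1/3), width = 1/3 - 2/9 = 1/9
  'e': [2/9 + 1/9*0/1, 2/9 + 1/9*1/6) = [2/9, 13/54) <- contains code 19/81
  'c': [2/9 + 1/9*1/6, 2/9 + 1/9*1/3) = [13/54, 7/27)
  'b': [2/9 + 1/9*1/3, 2/9 + 1/9*1/1) = [7/27, 1/3)
  emit 'e', narrow to [2/9, 13/54)
Step 4: interval [2/9, 13/54), width = 13/54 - 2/9 = 1/54
  'e': [2/9 + 1/54*0/1, 2/9 + 1/54*1/6) = [2/9, 73/324)
  'c': [2/9 + 1/54*1/6, 2/9 + 1/54*1/3) = [73/324, 37/162)
  'b': [2/9 + 1/54*1/3, 2/9 + 1/54*1/1) = [37/162, 13/54) <- contains code 19/81
  emit 'b', narrow to [37/162, 13/54)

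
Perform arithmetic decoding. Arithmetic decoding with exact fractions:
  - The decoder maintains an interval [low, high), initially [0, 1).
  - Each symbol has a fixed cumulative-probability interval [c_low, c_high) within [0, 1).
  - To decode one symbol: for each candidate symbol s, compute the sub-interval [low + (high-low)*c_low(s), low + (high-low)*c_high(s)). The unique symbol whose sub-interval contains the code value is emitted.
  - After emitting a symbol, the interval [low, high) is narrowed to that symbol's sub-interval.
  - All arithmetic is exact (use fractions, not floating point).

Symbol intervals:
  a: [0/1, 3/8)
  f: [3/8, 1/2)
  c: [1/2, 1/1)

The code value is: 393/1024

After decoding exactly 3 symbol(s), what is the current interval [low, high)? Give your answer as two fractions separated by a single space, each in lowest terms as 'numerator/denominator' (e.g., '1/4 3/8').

Answer: 3/8 201/512

Derivation:
Step 1: interval [0/1, 1/1), width = 1/1 - 0/1 = 1/1
  'a': [0/1 + 1/1*0/1, 0/1 + 1/1*3/8) = [0/1, 3/8)
  'f': [0/1 + 1/1*3/8, 0/1 + 1/1*1/2) = [3/8, 1/2) <- contains code 393/1024
  'c': [0/1 + 1/1*1/2, 0/1 + 1/1*1/1) = [1/2, 1/1)
  emit 'f', narrow to [3/8, 1/2)
Step 2: interval [3/8, 1/2), width = 1/2 - 3/8 = 1/8
  'a': [3/8 + 1/8*0/1, 3/8 + 1/8*3/8) = [3/8, 27/64) <- contains code 393/1024
  'f': [3/8 + 1/8*3/8, 3/8 + 1/8*1/2) = [27/64, 7/16)
  'c': [3/8 + 1/8*1/2, 3/8 + 1/8*1/1) = [7/16, 1/2)
  emit 'a', narrow to [3/8, 27/64)
Step 3: interval [3/8, 27/64), width = 27/64 - 3/8 = 3/64
  'a': [3/8 + 3/64*0/1, 3/8 + 3/64*3/8) = [3/8, 201/512) <- contains code 393/1024
  'f': [3/8 + 3/64*3/8, 3/8 + 3/64*1/2) = [201/512, 51/128)
  'c': [3/8 + 3/64*1/2, 3/8 + 3/64*1/1) = [51/128, 27/64)
  emit 'a', narrow to [3/8, 201/512)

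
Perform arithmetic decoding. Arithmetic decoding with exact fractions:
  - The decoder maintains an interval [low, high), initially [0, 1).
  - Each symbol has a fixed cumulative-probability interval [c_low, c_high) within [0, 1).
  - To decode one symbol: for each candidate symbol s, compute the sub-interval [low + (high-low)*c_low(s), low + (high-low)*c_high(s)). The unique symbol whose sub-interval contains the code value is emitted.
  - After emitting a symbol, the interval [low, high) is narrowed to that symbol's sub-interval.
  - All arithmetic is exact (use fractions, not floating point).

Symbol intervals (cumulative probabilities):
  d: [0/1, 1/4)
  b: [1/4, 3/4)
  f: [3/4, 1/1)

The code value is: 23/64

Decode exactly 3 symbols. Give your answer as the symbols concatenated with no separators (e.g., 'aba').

Answer: bdf

Derivation:
Step 1: interval [0/1, 1/1), width = 1/1 - 0/1 = 1/1
  'd': [0/1 + 1/1*0/1, 0/1 + 1/1*1/4) = [0/1, 1/4)
  'b': [0/1 + 1/1*1/4, 0/1 + 1/1*3/4) = [1/4, 3/4) <- contains code 23/64
  'f': [0/1 + 1/1*3/4, 0/1 + 1/1*1/1) = [3/4, 1/1)
  emit 'b', narrow to [1/4, 3/4)
Step 2: interval [1/4, 3/4), width = 3/4 - 1/4 = 1/2
  'd': [1/4 + 1/2*0/1, 1/4 + 1/2*1/4) = [1/4, 3/8) <- contains code 23/64
  'b': [1/4 + 1/2*1/4, 1/4 + 1/2*3/4) = [3/8, 5/8)
  'f': [1/4 + 1/2*3/4, 1/4 + 1/2*1/1) = [5/8, 3/4)
  emit 'd', narrow to [1/4, 3/8)
Step 3: interval [1/4, 3/8), width = 3/8 - 1/4 = 1/8
  'd': [1/4 + 1/8*0/1, 1/4 + 1/8*1/4) = [1/4, 9/32)
  'b': [1/4 + 1/8*1/4, 1/4 + 1/8*3/4) = [9/32, 11/32)
  'f': [1/4 + 1/8*3/4, 1/4 + 1/8*1/1) = [11/32, 3/8) <- contains code 23/64
  emit 'f', narrow to [11/32, 3/8)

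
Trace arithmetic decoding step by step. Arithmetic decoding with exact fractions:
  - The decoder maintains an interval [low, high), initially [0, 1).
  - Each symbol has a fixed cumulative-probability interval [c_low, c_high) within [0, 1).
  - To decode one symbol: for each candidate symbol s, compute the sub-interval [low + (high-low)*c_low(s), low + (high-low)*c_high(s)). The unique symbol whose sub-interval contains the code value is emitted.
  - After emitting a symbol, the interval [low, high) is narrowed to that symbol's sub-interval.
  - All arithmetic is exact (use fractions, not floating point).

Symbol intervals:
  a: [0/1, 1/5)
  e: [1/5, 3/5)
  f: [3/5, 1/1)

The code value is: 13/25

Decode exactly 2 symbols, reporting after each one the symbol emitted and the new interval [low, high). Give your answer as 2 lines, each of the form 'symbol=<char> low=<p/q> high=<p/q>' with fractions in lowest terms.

Step 1: interval [0/1, 1/1), width = 1/1 - 0/1 = 1/1
  'a': [0/1 + 1/1*0/1, 0/1 + 1/1*1/5) = [0/1, 1/5)
  'e': [0/1 + 1/1*1/5, 0/1 + 1/1*3/5) = [1/5, 3/5) <- contains code 13/25
  'f': [0/1 + 1/1*3/5, 0/1 + 1/1*1/1) = [3/5, 1/1)
  emit 'e', narrow to [1/5, 3/5)
Step 2: interval [1/5, 3/5), width = 3/5 - 1/5 = 2/5
  'a': [1/5 + 2/5*0/1, 1/5 + 2/5*1/5) = [1/5, 7/25)
  'e': [1/5 + 2/5*1/5, 1/5 + 2/5*3/5) = [7/25, 11/25)
  'f': [1/5 + 2/5*3/5, 1/5 + 2/5*1/1) = [11/25, 3/5) <- contains code 13/25
  emit 'f', narrow to [11/25, 3/5)

Answer: symbol=e low=1/5 high=3/5
symbol=f low=11/25 high=3/5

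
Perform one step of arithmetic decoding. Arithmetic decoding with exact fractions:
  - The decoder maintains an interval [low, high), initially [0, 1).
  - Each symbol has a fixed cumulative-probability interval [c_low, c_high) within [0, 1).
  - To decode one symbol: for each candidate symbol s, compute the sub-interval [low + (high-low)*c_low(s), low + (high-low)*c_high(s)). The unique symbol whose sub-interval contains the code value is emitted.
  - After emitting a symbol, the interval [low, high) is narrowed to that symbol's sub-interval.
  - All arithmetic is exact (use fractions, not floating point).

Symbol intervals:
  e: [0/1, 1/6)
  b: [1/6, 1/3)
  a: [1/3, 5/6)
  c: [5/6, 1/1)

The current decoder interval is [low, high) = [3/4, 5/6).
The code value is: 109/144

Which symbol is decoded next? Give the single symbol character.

Interval width = high − low = 5/6 − 3/4 = 1/12
Scaled code = (code − low) / width = (109/144 − 3/4) / 1/12 = 1/12
  e: [0/1, 1/6) ← scaled code falls here ✓
  b: [1/6, 1/3) 
  a: [1/3, 5/6) 
  c: [5/6, 1/1) 

Answer: e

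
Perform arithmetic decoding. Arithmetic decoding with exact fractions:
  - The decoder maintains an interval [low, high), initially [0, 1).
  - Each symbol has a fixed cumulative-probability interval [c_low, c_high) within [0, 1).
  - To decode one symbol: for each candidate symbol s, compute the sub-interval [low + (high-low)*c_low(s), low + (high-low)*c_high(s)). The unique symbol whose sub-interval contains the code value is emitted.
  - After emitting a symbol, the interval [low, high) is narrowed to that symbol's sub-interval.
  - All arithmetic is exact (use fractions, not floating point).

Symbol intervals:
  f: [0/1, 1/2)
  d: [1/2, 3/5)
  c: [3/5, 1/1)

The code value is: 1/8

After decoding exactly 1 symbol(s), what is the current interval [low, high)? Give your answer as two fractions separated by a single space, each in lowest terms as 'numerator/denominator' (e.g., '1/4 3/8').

Answer: 0/1 1/2

Derivation:
Step 1: interval [0/1, 1/1), width = 1/1 - 0/1 = 1/1
  'f': [0/1 + 1/1*0/1, 0/1 + 1/1*1/2) = [0/1, 1/2) <- contains code 1/8
  'd': [0/1 + 1/1*1/2, 0/1 + 1/1*3/5) = [1/2, 3/5)
  'c': [0/1 + 1/1*3/5, 0/1 + 1/1*1/1) = [3/5, 1/1)
  emit 'f', narrow to [0/1, 1/2)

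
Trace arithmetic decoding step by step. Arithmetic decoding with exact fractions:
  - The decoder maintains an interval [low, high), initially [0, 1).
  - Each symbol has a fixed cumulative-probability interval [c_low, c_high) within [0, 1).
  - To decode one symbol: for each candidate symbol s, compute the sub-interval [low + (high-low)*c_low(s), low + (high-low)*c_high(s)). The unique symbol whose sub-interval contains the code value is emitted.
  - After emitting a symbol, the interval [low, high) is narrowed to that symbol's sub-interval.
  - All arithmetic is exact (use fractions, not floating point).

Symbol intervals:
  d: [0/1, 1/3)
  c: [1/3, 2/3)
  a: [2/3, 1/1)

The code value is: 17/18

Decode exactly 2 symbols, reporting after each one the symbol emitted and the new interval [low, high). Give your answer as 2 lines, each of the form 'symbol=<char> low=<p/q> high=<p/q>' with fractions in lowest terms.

Step 1: interval [0/1, 1/1), width = 1/1 - 0/1 = 1/1
  'd': [0/1 + 1/1*0/1, 0/1 + 1/1*1/3) = [0/1, 1/3)
  'c': [0/1 + 1/1*1/3, 0/1 + 1/1*2/3) = [1/3, 2/3)
  'a': [0/1 + 1/1*2/3, 0/1 + 1/1*1/1) = [2/3, 1/1) <- contains code 17/18
  emit 'a', narrow to [2/3, 1/1)
Step 2: interval [2/3, 1/1), width = 1/1 - 2/3 = 1/3
  'd': [2/3 + 1/3*0/1, 2/3 + 1/3*1/3) = [2/3, 7/9)
  'c': [2/3 + 1/3*1/3, 2/3 + 1/3*2/3) = [7/9, 8/9)
  'a': [2/3 + 1/3*2/3, 2/3 + 1/3*1/1) = [8/9, 1/1) <- contains code 17/18
  emit 'a', narrow to [8/9, 1/1)

Answer: symbol=a low=2/3 high=1/1
symbol=a low=8/9 high=1/1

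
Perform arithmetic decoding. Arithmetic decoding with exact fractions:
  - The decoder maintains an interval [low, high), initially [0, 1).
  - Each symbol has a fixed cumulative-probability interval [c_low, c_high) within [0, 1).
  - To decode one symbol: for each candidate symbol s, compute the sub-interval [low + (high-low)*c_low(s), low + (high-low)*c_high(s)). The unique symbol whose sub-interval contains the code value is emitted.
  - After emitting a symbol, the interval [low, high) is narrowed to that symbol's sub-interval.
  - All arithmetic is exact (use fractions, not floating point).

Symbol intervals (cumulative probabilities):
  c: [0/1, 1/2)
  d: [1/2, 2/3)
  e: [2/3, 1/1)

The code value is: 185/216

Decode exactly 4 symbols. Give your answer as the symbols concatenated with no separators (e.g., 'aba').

Answer: edce

Derivation:
Step 1: interval [0/1, 1/1), width = 1/1 - 0/1 = 1/1
  'c': [0/1 + 1/1*0/1, 0/1 + 1/1*1/2) = [0/1, 1/2)
  'd': [0/1 + 1/1*1/2, 0/1 + 1/1*2/3) = [1/2, 2/3)
  'e': [0/1 + 1/1*2/3, 0/1 + 1/1*1/1) = [2/3, 1/1) <- contains code 185/216
  emit 'e', narrow to [2/3, 1/1)
Step 2: interval [2/3, 1/1), width = 1/1 - 2/3 = 1/3
  'c': [2/3 + 1/3*0/1, 2/3 + 1/3*1/2) = [2/3, 5/6)
  'd': [2/3 + 1/3*1/2, 2/3 + 1/3*2/3) = [5/6, 8/9) <- contains code 185/216
  'e': [2/3 + 1/3*2/3, 2/3 + 1/3*1/1) = [8/9, 1/1)
  emit 'd', narrow to [5/6, 8/9)
Step 3: interval [5/6, 8/9), width = 8/9 - 5/6 = 1/18
  'c': [5/6 + 1/18*0/1, 5/6 + 1/18*1/2) = [5/6, 31/36) <- contains code 185/216
  'd': [5/6 + 1/18*1/2, 5/6 + 1/18*2/3) = [31/36, 47/54)
  'e': [5/6 + 1/18*2/3, 5/6 + 1/18*1/1) = [47/54, 8/9)
  emit 'c', narrow to [5/6, 31/36)
Step 4: interval [5/6, 31/36), width = 31/36 - 5/6 = 1/36
  'c': [5/6 + 1/36*0/1, 5/6 + 1/36*1/2) = [5/6, 61/72)
  'd': [5/6 + 1/36*1/2, 5/6 + 1/36*2/3) = [61/72, 23/27)
  'e': [5/6 + 1/36*2/3, 5/6 + 1/36*1/1) = [23/27, 31/36) <- contains code 185/216
  emit 'e', narrow to [23/27, 31/36)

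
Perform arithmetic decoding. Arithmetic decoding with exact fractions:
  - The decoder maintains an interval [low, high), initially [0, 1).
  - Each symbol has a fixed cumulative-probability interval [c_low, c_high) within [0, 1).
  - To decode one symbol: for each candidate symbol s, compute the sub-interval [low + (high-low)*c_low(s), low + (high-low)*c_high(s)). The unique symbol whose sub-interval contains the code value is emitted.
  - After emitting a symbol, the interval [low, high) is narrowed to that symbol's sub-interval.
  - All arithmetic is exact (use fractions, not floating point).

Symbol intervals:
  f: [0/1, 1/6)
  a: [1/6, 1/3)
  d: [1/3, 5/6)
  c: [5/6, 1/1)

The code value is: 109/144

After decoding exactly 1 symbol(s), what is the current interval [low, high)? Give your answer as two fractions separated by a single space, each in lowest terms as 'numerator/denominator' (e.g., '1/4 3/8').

Answer: 1/3 5/6

Derivation:
Step 1: interval [0/1, 1/1), width = 1/1 - 0/1 = 1/1
  'f': [0/1 + 1/1*0/1, 0/1 + 1/1*1/6) = [0/1, 1/6)
  'a': [0/1 + 1/1*1/6, 0/1 + 1/1*1/3) = [1/6, 1/3)
  'd': [0/1 + 1/1*1/3, 0/1 + 1/1*5/6) = [1/3, 5/6) <- contains code 109/144
  'c': [0/1 + 1/1*5/6, 0/1 + 1/1*1/1) = [5/6, 1/1)
  emit 'd', narrow to [1/3, 5/6)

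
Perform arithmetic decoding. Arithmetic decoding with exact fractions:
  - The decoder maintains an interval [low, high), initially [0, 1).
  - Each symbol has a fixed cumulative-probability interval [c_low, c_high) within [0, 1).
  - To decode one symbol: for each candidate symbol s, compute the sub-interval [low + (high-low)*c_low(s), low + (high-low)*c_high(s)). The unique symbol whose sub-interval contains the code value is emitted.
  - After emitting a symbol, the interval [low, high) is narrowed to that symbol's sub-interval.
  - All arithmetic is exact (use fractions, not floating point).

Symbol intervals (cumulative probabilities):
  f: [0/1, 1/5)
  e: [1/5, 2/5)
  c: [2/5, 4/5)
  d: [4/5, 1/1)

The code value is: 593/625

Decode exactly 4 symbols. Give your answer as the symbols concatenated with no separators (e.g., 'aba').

Answer: dcde

Derivation:
Step 1: interval [0/1, 1/1), width = 1/1 - 0/1 = 1/1
  'f': [0/1 + 1/1*0/1, 0/1 + 1/1*1/5) = [0/1, 1/5)
  'e': [0/1 + 1/1*1/5, 0/1 + 1/1*2/5) = [1/5, 2/5)
  'c': [0/1 + 1/1*2/5, 0/1 + 1/1*4/5) = [2/5, 4/5)
  'd': [0/1 + 1/1*4/5, 0/1 + 1/1*1/1) = [4/5, 1/1) <- contains code 593/625
  emit 'd', narrow to [4/5, 1/1)
Step 2: interval [4/5, 1/1), width = 1/1 - 4/5 = 1/5
  'f': [4/5 + 1/5*0/1, 4/5 + 1/5*1/5) = [4/5, 21/25)
  'e': [4/5 + 1/5*1/5, 4/5 + 1/5*2/5) = [21/25, 22/25)
  'c': [4/5 + 1/5*2/5, 4/5 + 1/5*4/5) = [22/25, 24/25) <- contains code 593/625
  'd': [4/5 + 1/5*4/5, 4/5 + 1/5*1/1) = [24/25, 1/1)
  emit 'c', narrow to [22/25, 24/25)
Step 3: interval [22/25, 24/25), width = 24/25 - 22/25 = 2/25
  'f': [22/25 + 2/25*0/1, 22/25 + 2/25*1/5) = [22/25, 112/125)
  'e': [22/25 + 2/25*1/5, 22/25 + 2/25*2/5) = [112/125, 114/125)
  'c': [22/25 + 2/25*2/5, 22/25 + 2/25*4/5) = [114/125, 118/125)
  'd': [22/25 + 2/25*4/5, 22/25 + 2/25*1/1) = [118/125, 24/25) <- contains code 593/625
  emit 'd', narrow to [118/125, 24/25)
Step 4: interval [118/125, 24/25), width = 24/25 - 118/125 = 2/125
  'f': [118/125 + 2/125*0/1, 118/125 + 2/125*1/5) = [118/125, 592/625)
  'e': [118/125 + 2/125*1/5, 118/125 + 2/125*2/5) = [592/625, 594/625) <- contains code 593/625
  'c': [118/125 + 2/125*2/5, 118/125 + 2/125*4/5) = [594/625, 598/625)
  'd': [118/125 + 2/125*4/5, 118/125 + 2/125*1/1) = [598/625, 24/25)
  emit 'e', narrow to [592/625, 594/625)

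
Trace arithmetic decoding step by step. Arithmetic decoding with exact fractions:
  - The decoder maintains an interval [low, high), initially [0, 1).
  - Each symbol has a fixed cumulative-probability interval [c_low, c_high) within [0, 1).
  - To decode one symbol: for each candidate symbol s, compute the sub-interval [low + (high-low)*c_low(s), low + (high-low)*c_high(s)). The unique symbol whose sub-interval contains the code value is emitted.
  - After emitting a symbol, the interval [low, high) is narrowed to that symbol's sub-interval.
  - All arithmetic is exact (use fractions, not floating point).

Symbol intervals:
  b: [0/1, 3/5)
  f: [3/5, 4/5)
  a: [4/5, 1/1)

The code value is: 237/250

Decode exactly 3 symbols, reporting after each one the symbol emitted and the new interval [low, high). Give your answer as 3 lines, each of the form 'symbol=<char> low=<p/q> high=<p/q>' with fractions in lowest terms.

Answer: symbol=a low=4/5 high=1/1
symbol=f low=23/25 high=24/25
symbol=f low=118/125 high=119/125

Derivation:
Step 1: interval [0/1, 1/1), width = 1/1 - 0/1 = 1/1
  'b': [0/1 + 1/1*0/1, 0/1 + 1/1*3/5) = [0/1, 3/5)
  'f': [0/1 + 1/1*3/5, 0/1 + 1/1*4/5) = [3/5, 4/5)
  'a': [0/1 + 1/1*4/5, 0/1 + 1/1*1/1) = [4/5, 1/1) <- contains code 237/250
  emit 'a', narrow to [4/5, 1/1)
Step 2: interval [4/5, 1/1), width = 1/1 - 4/5 = 1/5
  'b': [4/5 + 1/5*0/1, 4/5 + 1/5*3/5) = [4/5, 23/25)
  'f': [4/5 + 1/5*3/5, 4/5 + 1/5*4/5) = [23/25, 24/25) <- contains code 237/250
  'a': [4/5 + 1/5*4/5, 4/5 + 1/5*1/1) = [24/25, 1/1)
  emit 'f', narrow to [23/25, 24/25)
Step 3: interval [23/25, 24/25), width = 24/25 - 23/25 = 1/25
  'b': [23/25 + 1/25*0/1, 23/25 + 1/25*3/5) = [23/25, 118/125)
  'f': [23/25 + 1/25*3/5, 23/25 + 1/25*4/5) = [118/125, 119/125) <- contains code 237/250
  'a': [23/25 + 1/25*4/5, 23/25 + 1/25*1/1) = [119/125, 24/25)
  emit 'f', narrow to [118/125, 119/125)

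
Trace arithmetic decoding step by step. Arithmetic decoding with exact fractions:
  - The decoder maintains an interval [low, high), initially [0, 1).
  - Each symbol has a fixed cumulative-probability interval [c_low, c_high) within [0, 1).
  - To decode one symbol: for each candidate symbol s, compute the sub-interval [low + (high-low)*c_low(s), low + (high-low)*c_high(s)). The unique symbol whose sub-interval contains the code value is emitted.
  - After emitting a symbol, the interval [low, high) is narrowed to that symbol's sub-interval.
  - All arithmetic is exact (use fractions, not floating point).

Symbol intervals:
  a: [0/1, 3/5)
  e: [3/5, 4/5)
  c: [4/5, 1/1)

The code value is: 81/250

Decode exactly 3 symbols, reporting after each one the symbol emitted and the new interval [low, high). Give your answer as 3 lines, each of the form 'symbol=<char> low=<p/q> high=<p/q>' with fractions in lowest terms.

Answer: symbol=a low=0/1 high=3/5
symbol=a low=0/1 high=9/25
symbol=c low=36/125 high=9/25

Derivation:
Step 1: interval [0/1, 1/1), width = 1/1 - 0/1 = 1/1
  'a': [0/1 + 1/1*0/1, 0/1 + 1/1*3/5) = [0/1, 3/5) <- contains code 81/250
  'e': [0/1 + 1/1*3/5, 0/1 + 1/1*4/5) = [3/5, 4/5)
  'c': [0/1 + 1/1*4/5, 0/1 + 1/1*1/1) = [4/5, 1/1)
  emit 'a', narrow to [0/1, 3/5)
Step 2: interval [0/1, 3/5), width = 3/5 - 0/1 = 3/5
  'a': [0/1 + 3/5*0/1, 0/1 + 3/5*3/5) = [0/1, 9/25) <- contains code 81/250
  'e': [0/1 + 3/5*3/5, 0/1 + 3/5*4/5) = [9/25, 12/25)
  'c': [0/1 + 3/5*4/5, 0/1 + 3/5*1/1) = [12/25, 3/5)
  emit 'a', narrow to [0/1, 9/25)
Step 3: interval [0/1, 9/25), width = 9/25 - 0/1 = 9/25
  'a': [0/1 + 9/25*0/1, 0/1 + 9/25*3/5) = [0/1, 27/125)
  'e': [0/1 + 9/25*3/5, 0/1 + 9/25*4/5) = [27/125, 36/125)
  'c': [0/1 + 9/25*4/5, 0/1 + 9/25*1/1) = [36/125, 9/25) <- contains code 81/250
  emit 'c', narrow to [36/125, 9/25)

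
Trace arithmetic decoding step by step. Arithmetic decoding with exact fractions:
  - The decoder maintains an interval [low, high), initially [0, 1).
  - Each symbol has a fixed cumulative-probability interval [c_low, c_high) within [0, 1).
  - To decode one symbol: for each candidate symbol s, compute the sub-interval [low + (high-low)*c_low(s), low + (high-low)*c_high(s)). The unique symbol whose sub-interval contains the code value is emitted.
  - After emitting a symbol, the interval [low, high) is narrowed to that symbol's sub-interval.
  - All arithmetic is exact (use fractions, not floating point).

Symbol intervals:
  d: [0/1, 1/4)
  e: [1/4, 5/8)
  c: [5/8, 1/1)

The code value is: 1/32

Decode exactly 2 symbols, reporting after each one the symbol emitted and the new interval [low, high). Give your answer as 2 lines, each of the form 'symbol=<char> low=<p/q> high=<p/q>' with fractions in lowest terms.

Step 1: interval [0/1, 1/1), width = 1/1 - 0/1 = 1/1
  'd': [0/1 + 1/1*0/1, 0/1 + 1/1*1/4) = [0/1, 1/4) <- contains code 1/32
  'e': [0/1 + 1/1*1/4, 0/1 + 1/1*5/8) = [1/4, 5/8)
  'c': [0/1 + 1/1*5/8, 0/1 + 1/1*1/1) = [5/8, 1/1)
  emit 'd', narrow to [0/1, 1/4)
Step 2: interval [0/1, 1/4), width = 1/4 - 0/1 = 1/4
  'd': [0/1 + 1/4*0/1, 0/1 + 1/4*1/4) = [0/1, 1/16) <- contains code 1/32
  'e': [0/1 + 1/4*1/4, 0/1 + 1/4*5/8) = [1/16, 5/32)
  'c': [0/1 + 1/4*5/8, 0/1 + 1/4*1/1) = [5/32, 1/4)
  emit 'd', narrow to [0/1, 1/16)

Answer: symbol=d low=0/1 high=1/4
symbol=d low=0/1 high=1/16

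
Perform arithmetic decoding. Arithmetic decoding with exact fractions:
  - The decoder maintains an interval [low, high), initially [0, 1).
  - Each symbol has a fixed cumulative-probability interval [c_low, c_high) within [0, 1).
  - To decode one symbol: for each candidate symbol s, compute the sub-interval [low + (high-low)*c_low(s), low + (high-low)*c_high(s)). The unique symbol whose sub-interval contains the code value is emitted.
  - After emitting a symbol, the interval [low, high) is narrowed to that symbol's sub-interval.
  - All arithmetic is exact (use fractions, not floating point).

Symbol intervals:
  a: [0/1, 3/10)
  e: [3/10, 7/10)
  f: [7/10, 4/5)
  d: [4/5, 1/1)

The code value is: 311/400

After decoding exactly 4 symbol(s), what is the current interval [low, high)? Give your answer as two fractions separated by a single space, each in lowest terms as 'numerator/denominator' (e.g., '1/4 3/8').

Step 1: interval [0/1, 1/1), width = 1/1 - 0/1 = 1/1
  'a': [0/1 + 1/1*0/1, 0/1 + 1/1*3/10) = [0/1, 3/10)
  'e': [0/1 + 1/1*3/10, 0/1 + 1/1*7/10) = [3/10, 7/10)
  'f': [0/1 + 1/1*7/10, 0/1 + 1/1*4/5) = [7/10, 4/5) <- contains code 311/400
  'd': [0/1 + 1/1*4/5, 0/1 + 1/1*1/1) = [4/5, 1/1)
  emit 'f', narrow to [7/10, 4/5)
Step 2: interval [7/10, 4/5), width = 4/5 - 7/10 = 1/10
  'a': [7/10 + 1/10*0/1, 7/10 + 1/10*3/10) = [7/10, 73/100)
  'e': [7/10 + 1/10*3/10, 7/10 + 1/10*7/10) = [73/100, 77/100)
  'f': [7/10 + 1/10*7/10, 7/10 + 1/10*4/5) = [77/100, 39/50) <- contains code 311/400
  'd': [7/10 + 1/10*4/5, 7/10 + 1/10*1/1) = [39/50, 4/5)
  emit 'f', narrow to [77/100, 39/50)
Step 3: interval [77/100, 39/50), width = 39/50 - 77/100 = 1/100
  'a': [77/100 + 1/100*0/1, 77/100 + 1/100*3/10) = [77/100, 773/1000)
  'e': [77/100 + 1/100*3/10, 77/100 + 1/100*7/10) = [773/1000, 777/1000)
  'f': [77/100 + 1/100*7/10, 77/100 + 1/100*4/5) = [777/1000, 389/500) <- contains code 311/400
  'd': [77/100 + 1/100*4/5, 77/100 + 1/100*1/1) = [389/500, 39/50)
  emit 'f', narrow to [777/1000, 389/500)
Step 4: interval [777/1000, 389/500), width = 389/500 - 777/1000 = 1/1000
  'a': [777/1000 + 1/1000*0/1, 777/1000 + 1/1000*3/10) = [777/1000, 7773/10000)
  'e': [777/1000 + 1/1000*3/10, 777/1000 + 1/1000*7/10) = [7773/10000, 7777/10000) <- contains code 311/400
  'f': [777/1000 + 1/1000*7/10, 777/1000 + 1/1000*4/5) = [7777/10000, 3889/5000)
  'd': [777/1000 + 1/1000*4/5, 777/1000 + 1/1000*1/1) = [3889/5000, 389/500)
  emit 'e', narrow to [7773/10000, 7777/10000)

Answer: 7773/10000 7777/10000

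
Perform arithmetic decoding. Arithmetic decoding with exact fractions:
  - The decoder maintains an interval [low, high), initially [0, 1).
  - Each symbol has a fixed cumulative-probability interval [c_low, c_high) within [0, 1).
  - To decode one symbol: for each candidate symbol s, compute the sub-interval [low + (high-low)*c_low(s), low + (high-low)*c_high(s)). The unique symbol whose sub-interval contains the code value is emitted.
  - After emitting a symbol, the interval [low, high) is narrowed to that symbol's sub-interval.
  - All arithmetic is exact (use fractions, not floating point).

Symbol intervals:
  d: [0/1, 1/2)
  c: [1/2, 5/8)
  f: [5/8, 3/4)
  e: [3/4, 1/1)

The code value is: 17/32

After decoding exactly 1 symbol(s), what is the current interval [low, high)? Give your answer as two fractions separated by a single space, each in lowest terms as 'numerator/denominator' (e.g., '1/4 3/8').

Step 1: interval [0/1, 1/1), width = 1/1 - 0/1 = 1/1
  'd': [0/1 + 1/1*0/1, 0/1 + 1/1*1/2) = [0/1, 1/2)
  'c': [0/1 + 1/1*1/2, 0/1 + 1/1*5/8) = [1/2, 5/8) <- contains code 17/32
  'f': [0/1 + 1/1*5/8, 0/1 + 1/1*3/4) = [5/8, 3/4)
  'e': [0/1 + 1/1*3/4, 0/1 + 1/1*1/1) = [3/4, 1/1)
  emit 'c', narrow to [1/2, 5/8)

Answer: 1/2 5/8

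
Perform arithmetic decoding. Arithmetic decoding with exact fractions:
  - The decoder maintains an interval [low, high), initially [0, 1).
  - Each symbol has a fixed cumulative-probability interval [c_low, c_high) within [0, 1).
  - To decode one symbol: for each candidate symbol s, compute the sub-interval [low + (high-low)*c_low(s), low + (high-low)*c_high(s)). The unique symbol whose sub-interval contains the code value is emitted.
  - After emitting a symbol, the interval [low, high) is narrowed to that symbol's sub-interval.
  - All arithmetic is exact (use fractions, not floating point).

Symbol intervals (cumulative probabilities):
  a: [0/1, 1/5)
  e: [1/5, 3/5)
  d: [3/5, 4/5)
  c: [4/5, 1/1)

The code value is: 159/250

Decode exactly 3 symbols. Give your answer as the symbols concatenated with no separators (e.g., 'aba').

Step 1: interval [0/1, 1/1), width = 1/1 - 0/1 = 1/1
  'a': [0/1 + 1/1*0/1, 0/1 + 1/1*1/5) = [0/1, 1/5)
  'e': [0/1 + 1/1*1/5, 0/1 + 1/1*3/5) = [1/5, 3/5)
  'd': [0/1 + 1/1*3/5, 0/1 + 1/1*4/5) = [3/5, 4/5) <- contains code 159/250
  'c': [0/1 + 1/1*4/5, 0/1 + 1/1*1/1) = [4/5, 1/1)
  emit 'd', narrow to [3/5, 4/5)
Step 2: interval [3/5, 4/5), width = 4/5 - 3/5 = 1/5
  'a': [3/5 + 1/5*0/1, 3/5 + 1/5*1/5) = [3/5, 16/25) <- contains code 159/250
  'e': [3/5 + 1/5*1/5, 3/5 + 1/5*3/5) = [16/25, 18/25)
  'd': [3/5 + 1/5*3/5, 3/5 + 1/5*4/5) = [18/25, 19/25)
  'c': [3/5 + 1/5*4/5, 3/5 + 1/5*1/1) = [19/25, 4/5)
  emit 'a', narrow to [3/5, 16/25)
Step 3: interval [3/5, 16/25), width = 16/25 - 3/5 = 1/25
  'a': [3/5 + 1/25*0/1, 3/5 + 1/25*1/5) = [3/5, 76/125)
  'e': [3/5 + 1/25*1/5, 3/5 + 1/25*3/5) = [76/125, 78/125)
  'd': [3/5 + 1/25*3/5, 3/5 + 1/25*4/5) = [78/125, 79/125)
  'c': [3/5 + 1/25*4/5, 3/5 + 1/25*1/1) = [79/125, 16/25) <- contains code 159/250
  emit 'c', narrow to [79/125, 16/25)

Answer: dac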